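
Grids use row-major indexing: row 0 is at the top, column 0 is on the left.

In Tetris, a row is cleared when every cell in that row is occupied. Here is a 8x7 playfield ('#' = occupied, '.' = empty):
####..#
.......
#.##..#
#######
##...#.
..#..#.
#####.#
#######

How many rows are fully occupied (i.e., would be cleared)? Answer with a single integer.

Check each row:
  row 0: 2 empty cells -> not full
  row 1: 7 empty cells -> not full
  row 2: 3 empty cells -> not full
  row 3: 0 empty cells -> FULL (clear)
  row 4: 4 empty cells -> not full
  row 5: 5 empty cells -> not full
  row 6: 1 empty cell -> not full
  row 7: 0 empty cells -> FULL (clear)
Total rows cleared: 2

Answer: 2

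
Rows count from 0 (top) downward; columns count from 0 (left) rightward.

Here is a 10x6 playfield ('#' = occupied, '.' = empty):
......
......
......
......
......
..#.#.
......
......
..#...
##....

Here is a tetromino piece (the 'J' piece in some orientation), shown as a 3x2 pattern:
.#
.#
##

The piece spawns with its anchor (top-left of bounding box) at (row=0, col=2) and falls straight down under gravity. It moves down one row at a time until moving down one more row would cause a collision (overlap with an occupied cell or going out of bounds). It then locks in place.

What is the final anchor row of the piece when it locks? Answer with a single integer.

Spawn at (row=0, col=2). Try each row:
  row 0: fits
  row 1: fits
  row 2: fits
  row 3: blocked -> lock at row 2

Answer: 2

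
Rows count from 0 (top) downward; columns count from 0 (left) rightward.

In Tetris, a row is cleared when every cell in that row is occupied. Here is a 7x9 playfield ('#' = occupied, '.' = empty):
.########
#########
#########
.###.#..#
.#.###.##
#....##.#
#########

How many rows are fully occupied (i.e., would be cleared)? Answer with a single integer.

Check each row:
  row 0: 1 empty cell -> not full
  row 1: 0 empty cells -> FULL (clear)
  row 2: 0 empty cells -> FULL (clear)
  row 3: 4 empty cells -> not full
  row 4: 3 empty cells -> not full
  row 5: 5 empty cells -> not full
  row 6: 0 empty cells -> FULL (clear)
Total rows cleared: 3

Answer: 3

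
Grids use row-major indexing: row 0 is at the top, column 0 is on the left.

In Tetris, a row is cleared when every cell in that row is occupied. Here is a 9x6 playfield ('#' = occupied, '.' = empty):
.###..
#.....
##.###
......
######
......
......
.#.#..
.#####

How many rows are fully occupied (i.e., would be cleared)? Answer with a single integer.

Answer: 1

Derivation:
Check each row:
  row 0: 3 empty cells -> not full
  row 1: 5 empty cells -> not full
  row 2: 1 empty cell -> not full
  row 3: 6 empty cells -> not full
  row 4: 0 empty cells -> FULL (clear)
  row 5: 6 empty cells -> not full
  row 6: 6 empty cells -> not full
  row 7: 4 empty cells -> not full
  row 8: 1 empty cell -> not full
Total rows cleared: 1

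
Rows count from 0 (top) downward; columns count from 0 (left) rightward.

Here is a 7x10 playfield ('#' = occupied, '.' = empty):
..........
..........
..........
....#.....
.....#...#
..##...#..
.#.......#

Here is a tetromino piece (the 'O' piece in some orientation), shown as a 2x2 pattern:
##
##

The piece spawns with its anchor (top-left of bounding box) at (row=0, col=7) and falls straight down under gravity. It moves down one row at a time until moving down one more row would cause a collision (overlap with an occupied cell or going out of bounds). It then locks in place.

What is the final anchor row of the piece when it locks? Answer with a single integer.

Spawn at (row=0, col=7). Try each row:
  row 0: fits
  row 1: fits
  row 2: fits
  row 3: fits
  row 4: blocked -> lock at row 3

Answer: 3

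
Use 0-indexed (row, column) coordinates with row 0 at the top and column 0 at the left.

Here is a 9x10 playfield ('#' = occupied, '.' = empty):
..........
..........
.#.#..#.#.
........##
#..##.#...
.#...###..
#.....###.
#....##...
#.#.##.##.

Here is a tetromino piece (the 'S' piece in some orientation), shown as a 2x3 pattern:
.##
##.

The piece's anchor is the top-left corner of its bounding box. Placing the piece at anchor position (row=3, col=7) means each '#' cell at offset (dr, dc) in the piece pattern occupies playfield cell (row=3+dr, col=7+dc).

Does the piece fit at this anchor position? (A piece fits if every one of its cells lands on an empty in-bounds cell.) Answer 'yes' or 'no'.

Answer: no

Derivation:
Check each piece cell at anchor (3, 7):
  offset (0,1) -> (3,8): occupied ('#') -> FAIL
  offset (0,2) -> (3,9): occupied ('#') -> FAIL
  offset (1,0) -> (4,7): empty -> OK
  offset (1,1) -> (4,8): empty -> OK
All cells valid: no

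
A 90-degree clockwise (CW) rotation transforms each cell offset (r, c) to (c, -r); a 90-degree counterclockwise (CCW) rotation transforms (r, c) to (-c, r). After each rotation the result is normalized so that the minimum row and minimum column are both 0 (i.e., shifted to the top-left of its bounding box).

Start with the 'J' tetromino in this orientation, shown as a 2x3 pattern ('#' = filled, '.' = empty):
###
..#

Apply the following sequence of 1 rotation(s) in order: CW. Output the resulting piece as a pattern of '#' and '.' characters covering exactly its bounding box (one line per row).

Answer: .#
.#
##

Derivation:
Start:
###
..#
After rotation 1 (CW):
.#
.#
##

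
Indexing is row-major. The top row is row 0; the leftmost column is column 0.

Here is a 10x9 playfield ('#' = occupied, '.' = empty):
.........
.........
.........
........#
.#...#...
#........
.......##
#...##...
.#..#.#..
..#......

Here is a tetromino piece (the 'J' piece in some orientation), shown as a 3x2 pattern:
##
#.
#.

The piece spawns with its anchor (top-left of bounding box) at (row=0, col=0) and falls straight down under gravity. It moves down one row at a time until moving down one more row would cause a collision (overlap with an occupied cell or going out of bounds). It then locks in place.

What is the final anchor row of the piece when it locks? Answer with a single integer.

Spawn at (row=0, col=0). Try each row:
  row 0: fits
  row 1: fits
  row 2: fits
  row 3: blocked -> lock at row 2

Answer: 2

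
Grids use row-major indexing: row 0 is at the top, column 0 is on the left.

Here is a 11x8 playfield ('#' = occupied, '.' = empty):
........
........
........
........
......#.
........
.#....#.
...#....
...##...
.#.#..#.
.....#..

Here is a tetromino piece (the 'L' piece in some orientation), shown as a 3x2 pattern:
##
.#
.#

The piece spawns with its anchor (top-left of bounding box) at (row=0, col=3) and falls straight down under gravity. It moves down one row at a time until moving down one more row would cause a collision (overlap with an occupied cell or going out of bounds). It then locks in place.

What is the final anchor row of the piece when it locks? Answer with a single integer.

Answer: 5

Derivation:
Spawn at (row=0, col=3). Try each row:
  row 0: fits
  row 1: fits
  row 2: fits
  row 3: fits
  row 4: fits
  row 5: fits
  row 6: blocked -> lock at row 5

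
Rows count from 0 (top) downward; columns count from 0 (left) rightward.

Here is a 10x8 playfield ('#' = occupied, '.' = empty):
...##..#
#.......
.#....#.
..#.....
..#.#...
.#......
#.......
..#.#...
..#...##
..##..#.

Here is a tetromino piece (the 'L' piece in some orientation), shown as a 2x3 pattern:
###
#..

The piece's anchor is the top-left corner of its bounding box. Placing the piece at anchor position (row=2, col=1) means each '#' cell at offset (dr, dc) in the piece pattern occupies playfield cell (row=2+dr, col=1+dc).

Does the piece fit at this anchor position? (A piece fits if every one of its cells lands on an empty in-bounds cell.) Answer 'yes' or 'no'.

Check each piece cell at anchor (2, 1):
  offset (0,0) -> (2,1): occupied ('#') -> FAIL
  offset (0,1) -> (2,2): empty -> OK
  offset (0,2) -> (2,3): empty -> OK
  offset (1,0) -> (3,1): empty -> OK
All cells valid: no

Answer: no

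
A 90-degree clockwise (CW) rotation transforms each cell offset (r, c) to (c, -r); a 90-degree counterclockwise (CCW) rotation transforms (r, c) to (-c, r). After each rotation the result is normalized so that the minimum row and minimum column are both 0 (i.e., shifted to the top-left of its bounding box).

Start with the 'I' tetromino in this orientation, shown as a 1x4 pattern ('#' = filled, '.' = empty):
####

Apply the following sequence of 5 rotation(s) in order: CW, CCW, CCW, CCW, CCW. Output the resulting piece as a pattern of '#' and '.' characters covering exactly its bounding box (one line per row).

Answer: #
#
#
#

Derivation:
Start:
####
After rotation 1 (CW):
#
#
#
#
After rotation 2 (CCW):
####
After rotation 3 (CCW):
#
#
#
#
After rotation 4 (CCW):
####
After rotation 5 (CCW):
#
#
#
#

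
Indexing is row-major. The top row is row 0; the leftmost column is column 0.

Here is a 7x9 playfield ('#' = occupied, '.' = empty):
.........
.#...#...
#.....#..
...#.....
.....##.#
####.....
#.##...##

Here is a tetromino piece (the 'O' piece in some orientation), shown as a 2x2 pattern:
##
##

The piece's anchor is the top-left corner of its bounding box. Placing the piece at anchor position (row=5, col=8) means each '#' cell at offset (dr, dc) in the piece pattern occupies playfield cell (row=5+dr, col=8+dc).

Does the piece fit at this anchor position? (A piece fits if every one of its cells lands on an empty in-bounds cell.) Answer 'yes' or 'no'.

Check each piece cell at anchor (5, 8):
  offset (0,0) -> (5,8): empty -> OK
  offset (0,1) -> (5,9): out of bounds -> FAIL
  offset (1,0) -> (6,8): occupied ('#') -> FAIL
  offset (1,1) -> (6,9): out of bounds -> FAIL
All cells valid: no

Answer: no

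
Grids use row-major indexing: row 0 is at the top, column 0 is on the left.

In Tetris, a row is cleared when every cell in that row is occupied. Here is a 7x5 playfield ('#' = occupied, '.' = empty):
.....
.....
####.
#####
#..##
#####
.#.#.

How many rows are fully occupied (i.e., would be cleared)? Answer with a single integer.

Answer: 2

Derivation:
Check each row:
  row 0: 5 empty cells -> not full
  row 1: 5 empty cells -> not full
  row 2: 1 empty cell -> not full
  row 3: 0 empty cells -> FULL (clear)
  row 4: 2 empty cells -> not full
  row 5: 0 empty cells -> FULL (clear)
  row 6: 3 empty cells -> not full
Total rows cleared: 2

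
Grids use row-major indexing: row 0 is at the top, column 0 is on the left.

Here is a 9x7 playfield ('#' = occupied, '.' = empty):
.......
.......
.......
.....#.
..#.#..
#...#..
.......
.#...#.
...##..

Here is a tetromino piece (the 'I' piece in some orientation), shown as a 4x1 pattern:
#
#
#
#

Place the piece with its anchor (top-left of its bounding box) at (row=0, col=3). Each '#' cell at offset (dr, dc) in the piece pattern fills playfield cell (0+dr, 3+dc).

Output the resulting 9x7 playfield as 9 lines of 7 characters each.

Fill (0+0,3+0) = (0,3)
Fill (0+1,3+0) = (1,3)
Fill (0+2,3+0) = (2,3)
Fill (0+3,3+0) = (3,3)

Answer: ...#...
...#...
...#...
...#.#.
..#.#..
#...#..
.......
.#...#.
...##..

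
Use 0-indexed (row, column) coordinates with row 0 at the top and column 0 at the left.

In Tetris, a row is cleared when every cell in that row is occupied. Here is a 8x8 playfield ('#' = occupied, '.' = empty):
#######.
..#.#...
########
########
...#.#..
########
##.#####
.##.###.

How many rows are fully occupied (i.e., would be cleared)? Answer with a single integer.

Check each row:
  row 0: 1 empty cell -> not full
  row 1: 6 empty cells -> not full
  row 2: 0 empty cells -> FULL (clear)
  row 3: 0 empty cells -> FULL (clear)
  row 4: 6 empty cells -> not full
  row 5: 0 empty cells -> FULL (clear)
  row 6: 1 empty cell -> not full
  row 7: 3 empty cells -> not full
Total rows cleared: 3

Answer: 3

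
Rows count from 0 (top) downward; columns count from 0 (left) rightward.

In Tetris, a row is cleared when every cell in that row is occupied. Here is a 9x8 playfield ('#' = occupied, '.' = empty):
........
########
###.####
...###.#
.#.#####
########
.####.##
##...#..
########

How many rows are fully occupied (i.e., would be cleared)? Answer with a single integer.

Check each row:
  row 0: 8 empty cells -> not full
  row 1: 0 empty cells -> FULL (clear)
  row 2: 1 empty cell -> not full
  row 3: 4 empty cells -> not full
  row 4: 2 empty cells -> not full
  row 5: 0 empty cells -> FULL (clear)
  row 6: 2 empty cells -> not full
  row 7: 5 empty cells -> not full
  row 8: 0 empty cells -> FULL (clear)
Total rows cleared: 3

Answer: 3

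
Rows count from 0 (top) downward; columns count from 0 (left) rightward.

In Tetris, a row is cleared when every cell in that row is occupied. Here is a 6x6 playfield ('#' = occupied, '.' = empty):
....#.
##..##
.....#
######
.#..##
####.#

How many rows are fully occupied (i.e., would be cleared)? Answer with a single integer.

Answer: 1

Derivation:
Check each row:
  row 0: 5 empty cells -> not full
  row 1: 2 empty cells -> not full
  row 2: 5 empty cells -> not full
  row 3: 0 empty cells -> FULL (clear)
  row 4: 3 empty cells -> not full
  row 5: 1 empty cell -> not full
Total rows cleared: 1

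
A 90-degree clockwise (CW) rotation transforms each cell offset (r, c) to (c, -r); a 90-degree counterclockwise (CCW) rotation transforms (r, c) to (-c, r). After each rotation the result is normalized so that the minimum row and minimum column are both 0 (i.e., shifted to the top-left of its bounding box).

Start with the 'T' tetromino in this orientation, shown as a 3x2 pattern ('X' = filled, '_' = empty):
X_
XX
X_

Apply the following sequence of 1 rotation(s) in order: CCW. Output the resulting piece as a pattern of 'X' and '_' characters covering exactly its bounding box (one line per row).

Start:
X_
XX
X_
After rotation 1 (CCW):
_X_
XXX

Answer: _X_
XXX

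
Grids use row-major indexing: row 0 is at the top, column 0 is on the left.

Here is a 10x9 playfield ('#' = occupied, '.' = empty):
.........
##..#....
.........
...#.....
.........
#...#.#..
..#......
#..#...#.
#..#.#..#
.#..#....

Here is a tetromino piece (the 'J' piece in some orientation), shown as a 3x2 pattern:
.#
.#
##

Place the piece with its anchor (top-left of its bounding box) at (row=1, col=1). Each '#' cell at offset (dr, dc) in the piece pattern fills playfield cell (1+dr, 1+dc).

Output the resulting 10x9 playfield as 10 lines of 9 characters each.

Answer: .........
###.#....
..#......
.###.....
.........
#...#.#..
..#......
#..#...#.
#..#.#..#
.#..#....

Derivation:
Fill (1+0,1+1) = (1,2)
Fill (1+1,1+1) = (2,2)
Fill (1+2,1+0) = (3,1)
Fill (1+2,1+1) = (3,2)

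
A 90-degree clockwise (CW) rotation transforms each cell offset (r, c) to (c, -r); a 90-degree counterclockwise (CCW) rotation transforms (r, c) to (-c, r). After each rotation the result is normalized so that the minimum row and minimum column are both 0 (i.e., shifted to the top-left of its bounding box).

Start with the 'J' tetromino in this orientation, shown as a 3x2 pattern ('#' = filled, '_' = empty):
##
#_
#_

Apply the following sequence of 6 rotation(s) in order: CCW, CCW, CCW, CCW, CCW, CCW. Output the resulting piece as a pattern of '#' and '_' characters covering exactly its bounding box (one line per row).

Start:
##
#_
#_
After rotation 1 (CCW):
#__
###
After rotation 2 (CCW):
_#
_#
##
After rotation 3 (CCW):
###
__#
After rotation 4 (CCW):
##
#_
#_
After rotation 5 (CCW):
#__
###
After rotation 6 (CCW):
_#
_#
##

Answer: _#
_#
##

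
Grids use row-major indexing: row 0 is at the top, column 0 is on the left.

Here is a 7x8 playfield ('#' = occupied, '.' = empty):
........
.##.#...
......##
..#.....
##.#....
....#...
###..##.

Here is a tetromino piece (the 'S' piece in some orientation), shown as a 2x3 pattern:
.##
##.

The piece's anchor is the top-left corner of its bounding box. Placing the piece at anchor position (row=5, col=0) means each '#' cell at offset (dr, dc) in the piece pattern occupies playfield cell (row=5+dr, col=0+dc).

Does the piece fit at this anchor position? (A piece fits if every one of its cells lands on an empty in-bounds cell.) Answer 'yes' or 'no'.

Answer: no

Derivation:
Check each piece cell at anchor (5, 0):
  offset (0,1) -> (5,1): empty -> OK
  offset (0,2) -> (5,2): empty -> OK
  offset (1,0) -> (6,0): occupied ('#') -> FAIL
  offset (1,1) -> (6,1): occupied ('#') -> FAIL
All cells valid: no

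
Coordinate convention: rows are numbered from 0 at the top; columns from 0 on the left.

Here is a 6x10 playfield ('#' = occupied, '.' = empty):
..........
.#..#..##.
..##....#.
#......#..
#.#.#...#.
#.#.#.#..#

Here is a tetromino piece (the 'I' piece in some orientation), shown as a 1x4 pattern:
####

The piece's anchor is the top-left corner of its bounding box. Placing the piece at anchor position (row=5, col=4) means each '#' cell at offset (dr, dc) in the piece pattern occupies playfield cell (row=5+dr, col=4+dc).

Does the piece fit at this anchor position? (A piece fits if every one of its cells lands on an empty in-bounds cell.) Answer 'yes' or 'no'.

Answer: no

Derivation:
Check each piece cell at anchor (5, 4):
  offset (0,0) -> (5,4): occupied ('#') -> FAIL
  offset (0,1) -> (5,5): empty -> OK
  offset (0,2) -> (5,6): occupied ('#') -> FAIL
  offset (0,3) -> (5,7): empty -> OK
All cells valid: no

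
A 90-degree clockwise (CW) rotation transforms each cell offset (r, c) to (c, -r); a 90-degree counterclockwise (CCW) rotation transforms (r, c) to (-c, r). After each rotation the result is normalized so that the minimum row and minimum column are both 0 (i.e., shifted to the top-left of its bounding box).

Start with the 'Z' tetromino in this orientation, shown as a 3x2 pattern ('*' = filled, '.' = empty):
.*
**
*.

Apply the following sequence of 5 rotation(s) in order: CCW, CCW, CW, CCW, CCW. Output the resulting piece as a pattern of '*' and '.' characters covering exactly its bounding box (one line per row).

Answer: **.
.**

Derivation:
Start:
.*
**
*.
After rotation 1 (CCW):
**.
.**
After rotation 2 (CCW):
.*
**
*.
After rotation 3 (CW):
**.
.**
After rotation 4 (CCW):
.*
**
*.
After rotation 5 (CCW):
**.
.**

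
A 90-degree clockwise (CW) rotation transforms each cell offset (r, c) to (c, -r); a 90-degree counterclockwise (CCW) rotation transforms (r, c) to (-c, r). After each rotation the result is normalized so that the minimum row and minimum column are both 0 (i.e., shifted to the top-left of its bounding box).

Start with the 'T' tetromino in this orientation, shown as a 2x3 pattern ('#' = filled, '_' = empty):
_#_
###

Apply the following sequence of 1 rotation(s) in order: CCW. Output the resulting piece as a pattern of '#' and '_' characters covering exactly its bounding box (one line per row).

Answer: _#
##
_#

Derivation:
Start:
_#_
###
After rotation 1 (CCW):
_#
##
_#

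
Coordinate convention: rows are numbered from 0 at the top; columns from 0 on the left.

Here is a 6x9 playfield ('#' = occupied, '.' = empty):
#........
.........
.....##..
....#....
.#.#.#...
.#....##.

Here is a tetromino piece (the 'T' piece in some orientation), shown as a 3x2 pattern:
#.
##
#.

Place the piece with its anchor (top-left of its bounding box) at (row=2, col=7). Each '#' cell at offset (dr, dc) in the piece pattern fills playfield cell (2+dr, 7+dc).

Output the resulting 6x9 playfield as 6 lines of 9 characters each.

Fill (2+0,7+0) = (2,7)
Fill (2+1,7+0) = (3,7)
Fill (2+1,7+1) = (3,8)
Fill (2+2,7+0) = (4,7)

Answer: #........
.........
.....###.
....#..##
.#.#.#.#.
.#....##.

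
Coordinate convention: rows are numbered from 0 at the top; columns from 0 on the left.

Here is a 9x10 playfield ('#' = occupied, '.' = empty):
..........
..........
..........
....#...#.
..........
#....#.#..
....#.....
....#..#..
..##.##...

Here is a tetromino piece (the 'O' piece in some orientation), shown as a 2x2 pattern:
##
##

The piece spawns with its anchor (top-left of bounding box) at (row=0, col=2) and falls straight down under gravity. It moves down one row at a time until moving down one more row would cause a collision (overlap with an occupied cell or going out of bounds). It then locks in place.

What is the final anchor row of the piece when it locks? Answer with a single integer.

Answer: 6

Derivation:
Spawn at (row=0, col=2). Try each row:
  row 0: fits
  row 1: fits
  row 2: fits
  row 3: fits
  row 4: fits
  row 5: fits
  row 6: fits
  row 7: blocked -> lock at row 6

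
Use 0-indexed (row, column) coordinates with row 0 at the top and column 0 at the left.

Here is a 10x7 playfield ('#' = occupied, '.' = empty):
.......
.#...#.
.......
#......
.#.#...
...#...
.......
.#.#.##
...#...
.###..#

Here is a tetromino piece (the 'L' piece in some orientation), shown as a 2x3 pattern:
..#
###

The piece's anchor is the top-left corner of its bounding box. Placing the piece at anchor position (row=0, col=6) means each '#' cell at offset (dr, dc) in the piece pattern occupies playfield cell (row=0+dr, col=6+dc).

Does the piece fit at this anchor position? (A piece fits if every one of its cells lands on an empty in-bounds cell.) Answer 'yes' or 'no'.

Check each piece cell at anchor (0, 6):
  offset (0,2) -> (0,8): out of bounds -> FAIL
  offset (1,0) -> (1,6): empty -> OK
  offset (1,1) -> (1,7): out of bounds -> FAIL
  offset (1,2) -> (1,8): out of bounds -> FAIL
All cells valid: no

Answer: no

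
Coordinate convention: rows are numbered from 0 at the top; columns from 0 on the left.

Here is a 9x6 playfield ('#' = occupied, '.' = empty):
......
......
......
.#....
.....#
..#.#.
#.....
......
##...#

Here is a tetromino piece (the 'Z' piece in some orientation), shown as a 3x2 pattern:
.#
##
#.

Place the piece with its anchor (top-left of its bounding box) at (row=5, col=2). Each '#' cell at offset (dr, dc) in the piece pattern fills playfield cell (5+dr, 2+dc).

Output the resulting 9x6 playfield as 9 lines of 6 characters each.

Answer: ......
......
......
.#....
.....#
..###.
#.##..
..#...
##...#

Derivation:
Fill (5+0,2+1) = (5,3)
Fill (5+1,2+0) = (6,2)
Fill (5+1,2+1) = (6,3)
Fill (5+2,2+0) = (7,2)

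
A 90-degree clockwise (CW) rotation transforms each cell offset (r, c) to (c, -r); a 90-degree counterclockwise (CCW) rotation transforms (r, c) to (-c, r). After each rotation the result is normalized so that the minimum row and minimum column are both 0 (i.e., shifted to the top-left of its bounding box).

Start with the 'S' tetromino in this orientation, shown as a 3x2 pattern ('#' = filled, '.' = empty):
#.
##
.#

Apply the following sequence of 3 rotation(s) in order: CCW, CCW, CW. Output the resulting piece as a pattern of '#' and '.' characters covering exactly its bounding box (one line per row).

Answer: .##
##.

Derivation:
Start:
#.
##
.#
After rotation 1 (CCW):
.##
##.
After rotation 2 (CCW):
#.
##
.#
After rotation 3 (CW):
.##
##.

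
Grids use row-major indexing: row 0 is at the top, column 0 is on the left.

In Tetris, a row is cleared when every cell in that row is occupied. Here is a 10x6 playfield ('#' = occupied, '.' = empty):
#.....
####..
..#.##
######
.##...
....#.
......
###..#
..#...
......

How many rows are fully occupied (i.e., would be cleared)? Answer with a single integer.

Check each row:
  row 0: 5 empty cells -> not full
  row 1: 2 empty cells -> not full
  row 2: 3 empty cells -> not full
  row 3: 0 empty cells -> FULL (clear)
  row 4: 4 empty cells -> not full
  row 5: 5 empty cells -> not full
  row 6: 6 empty cells -> not full
  row 7: 2 empty cells -> not full
  row 8: 5 empty cells -> not full
  row 9: 6 empty cells -> not full
Total rows cleared: 1

Answer: 1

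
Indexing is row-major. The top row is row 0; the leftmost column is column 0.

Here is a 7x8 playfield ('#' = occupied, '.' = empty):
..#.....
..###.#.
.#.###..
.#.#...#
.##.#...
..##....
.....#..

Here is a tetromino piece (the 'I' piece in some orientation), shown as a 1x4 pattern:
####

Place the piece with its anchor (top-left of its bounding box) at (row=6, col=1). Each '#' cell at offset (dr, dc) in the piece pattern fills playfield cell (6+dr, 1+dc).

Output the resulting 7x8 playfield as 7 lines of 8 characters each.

Answer: ..#.....
..###.#.
.#.###..
.#.#...#
.##.#...
..##....
.#####..

Derivation:
Fill (6+0,1+0) = (6,1)
Fill (6+0,1+1) = (6,2)
Fill (6+0,1+2) = (6,3)
Fill (6+0,1+3) = (6,4)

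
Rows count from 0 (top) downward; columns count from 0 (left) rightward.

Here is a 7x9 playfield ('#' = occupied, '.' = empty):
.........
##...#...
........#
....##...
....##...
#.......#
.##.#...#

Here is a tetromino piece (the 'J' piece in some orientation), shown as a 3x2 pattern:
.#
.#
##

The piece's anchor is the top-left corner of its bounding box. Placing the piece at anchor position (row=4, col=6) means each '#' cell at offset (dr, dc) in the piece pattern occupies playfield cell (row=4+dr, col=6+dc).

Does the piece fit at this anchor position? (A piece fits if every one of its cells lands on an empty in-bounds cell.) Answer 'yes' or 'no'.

Answer: yes

Derivation:
Check each piece cell at anchor (4, 6):
  offset (0,1) -> (4,7): empty -> OK
  offset (1,1) -> (5,7): empty -> OK
  offset (2,0) -> (6,6): empty -> OK
  offset (2,1) -> (6,7): empty -> OK
All cells valid: yes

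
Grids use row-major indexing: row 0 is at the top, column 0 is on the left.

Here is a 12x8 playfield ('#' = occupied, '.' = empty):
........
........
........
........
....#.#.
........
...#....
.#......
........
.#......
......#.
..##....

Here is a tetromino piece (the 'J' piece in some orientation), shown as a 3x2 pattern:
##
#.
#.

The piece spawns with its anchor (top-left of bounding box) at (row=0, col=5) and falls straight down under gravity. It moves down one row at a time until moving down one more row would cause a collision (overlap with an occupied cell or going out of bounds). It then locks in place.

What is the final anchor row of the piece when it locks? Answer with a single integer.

Answer: 3

Derivation:
Spawn at (row=0, col=5). Try each row:
  row 0: fits
  row 1: fits
  row 2: fits
  row 3: fits
  row 4: blocked -> lock at row 3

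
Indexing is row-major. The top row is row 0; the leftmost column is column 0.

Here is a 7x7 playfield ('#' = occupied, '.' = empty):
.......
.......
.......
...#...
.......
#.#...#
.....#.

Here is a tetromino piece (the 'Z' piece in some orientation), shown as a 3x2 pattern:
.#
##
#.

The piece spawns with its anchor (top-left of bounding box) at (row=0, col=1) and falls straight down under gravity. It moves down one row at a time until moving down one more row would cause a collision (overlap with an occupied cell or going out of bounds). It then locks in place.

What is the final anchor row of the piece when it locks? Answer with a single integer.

Spawn at (row=0, col=1). Try each row:
  row 0: fits
  row 1: fits
  row 2: fits
  row 3: fits
  row 4: blocked -> lock at row 3

Answer: 3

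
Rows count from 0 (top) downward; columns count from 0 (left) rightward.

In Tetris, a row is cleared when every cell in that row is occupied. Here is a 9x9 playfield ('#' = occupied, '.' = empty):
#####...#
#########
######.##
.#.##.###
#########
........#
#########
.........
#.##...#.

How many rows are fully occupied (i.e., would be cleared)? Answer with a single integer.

Answer: 3

Derivation:
Check each row:
  row 0: 3 empty cells -> not full
  row 1: 0 empty cells -> FULL (clear)
  row 2: 1 empty cell -> not full
  row 3: 3 empty cells -> not full
  row 4: 0 empty cells -> FULL (clear)
  row 5: 8 empty cells -> not full
  row 6: 0 empty cells -> FULL (clear)
  row 7: 9 empty cells -> not full
  row 8: 5 empty cells -> not full
Total rows cleared: 3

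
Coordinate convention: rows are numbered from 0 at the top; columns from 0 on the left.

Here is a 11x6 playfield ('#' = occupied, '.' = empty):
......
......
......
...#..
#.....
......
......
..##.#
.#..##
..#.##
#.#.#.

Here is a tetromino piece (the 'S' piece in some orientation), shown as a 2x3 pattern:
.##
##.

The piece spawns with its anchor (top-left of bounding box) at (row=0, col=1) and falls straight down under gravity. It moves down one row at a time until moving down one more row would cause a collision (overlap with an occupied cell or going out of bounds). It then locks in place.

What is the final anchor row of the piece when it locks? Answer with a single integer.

Answer: 2

Derivation:
Spawn at (row=0, col=1). Try each row:
  row 0: fits
  row 1: fits
  row 2: fits
  row 3: blocked -> lock at row 2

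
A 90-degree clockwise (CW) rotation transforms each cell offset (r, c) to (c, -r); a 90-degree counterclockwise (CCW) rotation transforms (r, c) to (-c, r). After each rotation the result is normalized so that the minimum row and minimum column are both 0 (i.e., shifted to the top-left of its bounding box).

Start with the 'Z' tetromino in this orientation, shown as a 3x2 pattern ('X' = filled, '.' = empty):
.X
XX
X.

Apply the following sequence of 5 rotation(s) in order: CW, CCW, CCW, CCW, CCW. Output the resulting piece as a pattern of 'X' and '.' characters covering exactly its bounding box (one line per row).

Answer: XX.
.XX

Derivation:
Start:
.X
XX
X.
After rotation 1 (CW):
XX.
.XX
After rotation 2 (CCW):
.X
XX
X.
After rotation 3 (CCW):
XX.
.XX
After rotation 4 (CCW):
.X
XX
X.
After rotation 5 (CCW):
XX.
.XX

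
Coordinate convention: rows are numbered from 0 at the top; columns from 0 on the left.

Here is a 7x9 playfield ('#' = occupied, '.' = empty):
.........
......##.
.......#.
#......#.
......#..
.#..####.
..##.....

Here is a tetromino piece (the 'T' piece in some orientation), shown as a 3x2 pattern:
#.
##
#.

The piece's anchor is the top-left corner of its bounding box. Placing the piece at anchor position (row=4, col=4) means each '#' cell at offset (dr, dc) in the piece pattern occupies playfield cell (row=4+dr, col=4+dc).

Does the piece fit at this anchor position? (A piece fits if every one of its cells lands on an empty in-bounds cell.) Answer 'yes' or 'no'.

Check each piece cell at anchor (4, 4):
  offset (0,0) -> (4,4): empty -> OK
  offset (1,0) -> (5,4): occupied ('#') -> FAIL
  offset (1,1) -> (5,5): occupied ('#') -> FAIL
  offset (2,0) -> (6,4): empty -> OK
All cells valid: no

Answer: no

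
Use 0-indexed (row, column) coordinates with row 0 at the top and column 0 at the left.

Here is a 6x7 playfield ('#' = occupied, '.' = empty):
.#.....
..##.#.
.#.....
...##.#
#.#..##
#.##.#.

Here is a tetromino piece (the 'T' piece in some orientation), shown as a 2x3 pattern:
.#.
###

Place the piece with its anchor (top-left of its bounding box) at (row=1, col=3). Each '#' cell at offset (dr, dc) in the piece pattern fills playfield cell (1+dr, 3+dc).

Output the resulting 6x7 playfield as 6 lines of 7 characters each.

Fill (1+0,3+1) = (1,4)
Fill (1+1,3+0) = (2,3)
Fill (1+1,3+1) = (2,4)
Fill (1+1,3+2) = (2,5)

Answer: .#.....
..####.
.#.###.
...##.#
#.#..##
#.##.#.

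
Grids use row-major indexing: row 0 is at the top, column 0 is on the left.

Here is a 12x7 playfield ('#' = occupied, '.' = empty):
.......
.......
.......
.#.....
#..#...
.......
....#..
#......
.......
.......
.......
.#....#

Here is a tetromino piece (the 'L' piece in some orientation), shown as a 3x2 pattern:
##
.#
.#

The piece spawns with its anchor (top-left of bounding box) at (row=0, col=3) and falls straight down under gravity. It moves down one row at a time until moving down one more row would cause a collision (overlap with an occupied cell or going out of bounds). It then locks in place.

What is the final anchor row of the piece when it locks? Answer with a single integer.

Answer: 3

Derivation:
Spawn at (row=0, col=3). Try each row:
  row 0: fits
  row 1: fits
  row 2: fits
  row 3: fits
  row 4: blocked -> lock at row 3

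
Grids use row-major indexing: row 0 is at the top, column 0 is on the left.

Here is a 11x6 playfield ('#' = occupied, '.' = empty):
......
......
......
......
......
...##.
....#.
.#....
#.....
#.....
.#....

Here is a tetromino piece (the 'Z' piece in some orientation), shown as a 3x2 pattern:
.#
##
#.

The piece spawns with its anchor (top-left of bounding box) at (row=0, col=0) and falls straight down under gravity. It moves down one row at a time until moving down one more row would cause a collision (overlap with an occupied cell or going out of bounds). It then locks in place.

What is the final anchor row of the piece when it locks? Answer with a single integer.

Answer: 5

Derivation:
Spawn at (row=0, col=0). Try each row:
  row 0: fits
  row 1: fits
  row 2: fits
  row 3: fits
  row 4: fits
  row 5: fits
  row 6: blocked -> lock at row 5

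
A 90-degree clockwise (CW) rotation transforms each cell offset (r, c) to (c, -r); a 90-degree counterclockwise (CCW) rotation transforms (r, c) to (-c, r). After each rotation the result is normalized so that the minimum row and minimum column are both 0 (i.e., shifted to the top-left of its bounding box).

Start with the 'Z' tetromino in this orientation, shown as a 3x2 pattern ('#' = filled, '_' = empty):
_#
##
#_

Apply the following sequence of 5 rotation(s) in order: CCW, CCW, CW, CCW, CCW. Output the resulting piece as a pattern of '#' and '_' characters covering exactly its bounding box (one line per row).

Answer: ##_
_##

Derivation:
Start:
_#
##
#_
After rotation 1 (CCW):
##_
_##
After rotation 2 (CCW):
_#
##
#_
After rotation 3 (CW):
##_
_##
After rotation 4 (CCW):
_#
##
#_
After rotation 5 (CCW):
##_
_##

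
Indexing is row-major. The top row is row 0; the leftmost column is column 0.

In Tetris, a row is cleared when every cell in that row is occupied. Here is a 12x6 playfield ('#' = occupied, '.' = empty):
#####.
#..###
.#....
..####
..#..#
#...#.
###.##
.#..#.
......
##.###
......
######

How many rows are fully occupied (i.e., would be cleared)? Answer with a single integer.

Check each row:
  row 0: 1 empty cell -> not full
  row 1: 2 empty cells -> not full
  row 2: 5 empty cells -> not full
  row 3: 2 empty cells -> not full
  row 4: 4 empty cells -> not full
  row 5: 4 empty cells -> not full
  row 6: 1 empty cell -> not full
  row 7: 4 empty cells -> not full
  row 8: 6 empty cells -> not full
  row 9: 1 empty cell -> not full
  row 10: 6 empty cells -> not full
  row 11: 0 empty cells -> FULL (clear)
Total rows cleared: 1

Answer: 1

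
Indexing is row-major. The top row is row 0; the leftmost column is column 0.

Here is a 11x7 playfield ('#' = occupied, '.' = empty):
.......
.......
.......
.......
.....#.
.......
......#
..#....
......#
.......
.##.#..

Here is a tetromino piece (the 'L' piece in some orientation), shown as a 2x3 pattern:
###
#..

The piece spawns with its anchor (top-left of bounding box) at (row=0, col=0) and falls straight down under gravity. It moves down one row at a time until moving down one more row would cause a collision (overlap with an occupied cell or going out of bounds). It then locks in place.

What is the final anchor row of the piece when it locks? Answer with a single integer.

Spawn at (row=0, col=0). Try each row:
  row 0: fits
  row 1: fits
  row 2: fits
  row 3: fits
  row 4: fits
  row 5: fits
  row 6: fits
  row 7: blocked -> lock at row 6

Answer: 6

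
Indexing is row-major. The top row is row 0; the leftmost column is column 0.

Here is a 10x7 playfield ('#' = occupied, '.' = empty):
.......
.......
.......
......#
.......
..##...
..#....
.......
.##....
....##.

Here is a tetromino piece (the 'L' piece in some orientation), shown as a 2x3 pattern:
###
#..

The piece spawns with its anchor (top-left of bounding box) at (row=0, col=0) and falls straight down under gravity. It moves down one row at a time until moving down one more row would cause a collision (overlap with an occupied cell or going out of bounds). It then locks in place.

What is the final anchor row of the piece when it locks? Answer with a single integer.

Answer: 4

Derivation:
Spawn at (row=0, col=0). Try each row:
  row 0: fits
  row 1: fits
  row 2: fits
  row 3: fits
  row 4: fits
  row 5: blocked -> lock at row 4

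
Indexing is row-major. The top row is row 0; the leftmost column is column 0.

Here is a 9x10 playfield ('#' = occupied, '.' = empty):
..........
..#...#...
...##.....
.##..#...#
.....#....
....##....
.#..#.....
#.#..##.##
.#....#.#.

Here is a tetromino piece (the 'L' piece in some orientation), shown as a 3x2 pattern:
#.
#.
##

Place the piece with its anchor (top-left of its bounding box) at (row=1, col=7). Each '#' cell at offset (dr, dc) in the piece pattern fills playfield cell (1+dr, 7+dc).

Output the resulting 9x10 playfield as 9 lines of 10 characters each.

Answer: ..........
..#...##..
...##..#..
.##..#.###
.....#....
....##....
.#..#.....
#.#..##.##
.#....#.#.

Derivation:
Fill (1+0,7+0) = (1,7)
Fill (1+1,7+0) = (2,7)
Fill (1+2,7+0) = (3,7)
Fill (1+2,7+1) = (3,8)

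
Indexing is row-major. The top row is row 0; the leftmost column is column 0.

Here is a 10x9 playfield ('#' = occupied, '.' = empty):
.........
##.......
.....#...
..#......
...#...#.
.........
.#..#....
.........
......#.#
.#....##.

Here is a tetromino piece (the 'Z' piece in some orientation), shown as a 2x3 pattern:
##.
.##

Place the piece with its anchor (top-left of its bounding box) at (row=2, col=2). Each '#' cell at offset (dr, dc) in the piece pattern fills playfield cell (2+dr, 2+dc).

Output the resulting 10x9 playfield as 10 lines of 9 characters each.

Answer: .........
##.......
..##.#...
..###....
...#...#.
.........
.#..#....
.........
......#.#
.#....##.

Derivation:
Fill (2+0,2+0) = (2,2)
Fill (2+0,2+1) = (2,3)
Fill (2+1,2+1) = (3,3)
Fill (2+1,2+2) = (3,4)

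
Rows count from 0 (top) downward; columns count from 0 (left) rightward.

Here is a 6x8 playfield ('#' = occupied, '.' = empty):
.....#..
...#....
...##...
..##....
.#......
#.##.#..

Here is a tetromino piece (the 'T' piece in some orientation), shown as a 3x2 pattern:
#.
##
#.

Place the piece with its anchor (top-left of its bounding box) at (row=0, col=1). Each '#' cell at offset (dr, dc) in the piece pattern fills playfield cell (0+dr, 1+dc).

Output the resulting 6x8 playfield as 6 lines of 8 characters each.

Fill (0+0,1+0) = (0,1)
Fill (0+1,1+0) = (1,1)
Fill (0+1,1+1) = (1,2)
Fill (0+2,1+0) = (2,1)

Answer: .#...#..
.###....
.#.##...
..##....
.#......
#.##.#..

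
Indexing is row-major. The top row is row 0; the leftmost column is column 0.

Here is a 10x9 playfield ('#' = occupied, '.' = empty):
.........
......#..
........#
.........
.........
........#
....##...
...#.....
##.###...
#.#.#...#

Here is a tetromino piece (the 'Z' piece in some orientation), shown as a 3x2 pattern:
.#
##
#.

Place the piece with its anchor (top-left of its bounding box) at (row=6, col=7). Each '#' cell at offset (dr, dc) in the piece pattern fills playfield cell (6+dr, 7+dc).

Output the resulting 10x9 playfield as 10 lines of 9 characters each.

Fill (6+0,7+1) = (6,8)
Fill (6+1,7+0) = (7,7)
Fill (6+1,7+1) = (7,8)
Fill (6+2,7+0) = (8,7)

Answer: .........
......#..
........#
.........
.........
........#
....##..#
...#...##
##.###.#.
#.#.#...#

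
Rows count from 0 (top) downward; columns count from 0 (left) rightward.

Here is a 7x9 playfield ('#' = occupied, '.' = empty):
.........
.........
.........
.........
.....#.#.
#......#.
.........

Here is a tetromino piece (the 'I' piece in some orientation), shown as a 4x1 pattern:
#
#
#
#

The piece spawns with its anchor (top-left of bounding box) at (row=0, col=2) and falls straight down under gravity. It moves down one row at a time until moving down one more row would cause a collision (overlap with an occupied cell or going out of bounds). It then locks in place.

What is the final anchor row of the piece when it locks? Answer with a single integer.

Spawn at (row=0, col=2). Try each row:
  row 0: fits
  row 1: fits
  row 2: fits
  row 3: fits
  row 4: blocked -> lock at row 3

Answer: 3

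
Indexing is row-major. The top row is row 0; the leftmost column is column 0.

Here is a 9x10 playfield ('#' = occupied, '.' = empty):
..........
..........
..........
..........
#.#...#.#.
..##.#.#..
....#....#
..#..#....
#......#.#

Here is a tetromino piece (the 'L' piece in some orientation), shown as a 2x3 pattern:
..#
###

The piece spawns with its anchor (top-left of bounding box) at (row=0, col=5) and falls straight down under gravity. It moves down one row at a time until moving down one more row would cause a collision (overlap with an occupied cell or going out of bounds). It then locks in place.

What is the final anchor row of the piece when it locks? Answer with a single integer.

Spawn at (row=0, col=5). Try each row:
  row 0: fits
  row 1: fits
  row 2: fits
  row 3: blocked -> lock at row 2

Answer: 2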